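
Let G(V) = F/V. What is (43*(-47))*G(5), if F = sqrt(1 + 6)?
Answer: -2021*sqrt(7)/5 ≈ -1069.4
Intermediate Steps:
F = sqrt(7) ≈ 2.6458
G(V) = sqrt(7)/V
(43*(-47))*G(5) = (43*(-47))*(sqrt(7)/5) = -2021*sqrt(7)/5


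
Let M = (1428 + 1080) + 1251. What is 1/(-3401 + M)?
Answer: 1/358 ≈ 0.0027933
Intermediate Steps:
M = 3759 (M = 2508 + 1251 = 3759)
1/(-3401 + M) = 1/(-3401 + 3759) = 1/358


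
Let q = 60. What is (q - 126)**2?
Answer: 4356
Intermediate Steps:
(q - 126)**2 = (60 - 126)**2 = (-66)**2 = 4356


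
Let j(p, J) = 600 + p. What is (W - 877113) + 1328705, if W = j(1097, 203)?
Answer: 453289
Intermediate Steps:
W = 1697 (W = 600 + 1097 = 1697)
(W - 877113) + 1328705 = (1697 - 877113) + 1328705 = -875416 + 1328705 = 453289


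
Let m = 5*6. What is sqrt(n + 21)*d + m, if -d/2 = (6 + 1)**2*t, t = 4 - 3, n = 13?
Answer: 30 - 98*sqrt(34) ≈ -541.43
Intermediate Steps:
t = 1
m = 30
d = -98 (d = -2*(6 + 1)**2 = -2*7**2 = -98 ≈ -98.000)
sqrt(n + 21)*d + m = sqrt(13 + 21)*(-98) + 30 = sqrt(34)*(-98) + 30 = -98*sqrt(34) + 30 = 30 - 98*sqrt(34)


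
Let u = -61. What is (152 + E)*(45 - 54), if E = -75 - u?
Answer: -1242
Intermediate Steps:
E = -14 (E = -75 - 1*(-61) = -75 + 61 = -14)
(152 + E)*(45 - 54) = (152 - 14)*(45 - 54) = 138*(-9) = -1242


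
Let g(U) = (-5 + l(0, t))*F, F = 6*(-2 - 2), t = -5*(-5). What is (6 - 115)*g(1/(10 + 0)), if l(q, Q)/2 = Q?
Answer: 117720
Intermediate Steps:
t = 25
l(q, Q) = 2*Q
F = -24 (F = 6*(-4) = -24)
g(U) = -1080 (g(U) = (-5 + 2*25)*(-24) = (-5 + 50)*(-24) = 45*(-24) = -1080)
(6 - 115)*g(1/(10 + 0)) = (6 - 115)*(-1080) = -109*(-1080) = 117720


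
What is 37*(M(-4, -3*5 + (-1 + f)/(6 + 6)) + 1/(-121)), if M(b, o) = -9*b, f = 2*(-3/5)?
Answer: 161135/121 ≈ 1331.7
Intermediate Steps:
f = -6/5 (f = 2*(-3*⅕) = 2*(-⅗) = -6/5 ≈ -1.2000)
37*(M(-4, -3*5 + (-1 + f)/(6 + 6)) + 1/(-121)) = 37*(-9*(-4) + 1/(-121)) = 37*(36 - 1/121) = 37*(4355/121) = 161135/121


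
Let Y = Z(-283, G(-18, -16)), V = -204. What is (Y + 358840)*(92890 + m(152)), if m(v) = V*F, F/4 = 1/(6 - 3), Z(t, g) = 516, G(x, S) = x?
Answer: 33282834008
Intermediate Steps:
Y = 516
F = 4/3 (F = 4/(6 - 3) = 4/3 ≈ 1.3333)
m(v) = -272 (m(v) = -204*4/3 = -272)
(Y + 358840)*(92890 + m(152)) = (516 + 358840)*(92890 - 272) = 359356*92618 = 33282834008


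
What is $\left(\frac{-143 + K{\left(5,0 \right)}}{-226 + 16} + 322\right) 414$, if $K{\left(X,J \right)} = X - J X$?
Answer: $\frac{4675302}{35} \approx 1.3358 \cdot 10^{5}$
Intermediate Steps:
$K{\left(X,J \right)} = X - J X$
$\left(\frac{-143 + K{\left(5,0 \right)}}{-226 + 16} + 322\right) 414 = \left(\frac{-143 + 5 \left(1 - 0\right)}{-226 + 16} + 322\right) 414 = \left(\frac{-143 + 5 \left(1 + 0\right)}{-210} + 322\right) 414 = \left(\left(-143 + 5 \cdot 1\right) \left(- \frac{1}{210}\right) + 322\right) 414 = \left(\left(-143 + 5\right) \left(- \frac{1}{210}\right) + 322\right) 414 = \left(\left(-138\right) \left(- \frac{1}{210}\right) + 322\right) 414 = \left(\frac{23}{35} + 322\right) 414 = \frac{11293}{35} \cdot 414 = \frac{4675302}{35}$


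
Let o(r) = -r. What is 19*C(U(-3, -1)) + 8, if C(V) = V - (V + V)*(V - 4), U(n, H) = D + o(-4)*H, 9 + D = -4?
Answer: -13881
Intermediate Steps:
D = -13 (D = -9 - 4 = -13)
U(n, H) = -13 + 4*H (U(n, H) = -13 + (-1*(-4))*H = -13 + 4*H)
C(V) = V - 2*V*(-4 + V)
19*C(U(-3, -1)) + 8 = 19*((-13 + 4*(-1))*(9 - 2*(-13 + 4*(-1)))) + 8 = 19*((-13 - 4)*(9 - 2*(-13 - 4))) + 8 = 19*(-17*(9 - 2*(-17))) + 8 = 19*(-17*(9 + 34)) + 8 = 19*(-17*43) + 8 = 19*(-731) + 8 = -13889 + 8 = -13881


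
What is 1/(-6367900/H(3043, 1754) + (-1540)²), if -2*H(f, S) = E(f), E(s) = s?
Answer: 3043/7229514600 ≈ 4.2091e-7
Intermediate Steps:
H(f, S) = -f/2
1/(-6367900/H(3043, 1754) + (-1540)²) = 1/(-6367900/((-½*3043)) + (-1540)²) = 1/(-6367900/(-3043/2) + 2371600) = 1/(-6367900*(-2/3043) + 2371600) = 1/(12735800/3043 + 2371600) = 1/(7229514600/3043) = 3043/7229514600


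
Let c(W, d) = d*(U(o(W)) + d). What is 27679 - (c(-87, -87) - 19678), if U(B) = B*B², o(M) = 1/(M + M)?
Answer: 2409242975/60552 ≈ 39788.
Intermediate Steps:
o(M) = 1/(2*M)
U(B) = B³
c(W, d) = d*(d + 1/(8*W³)) (c(W, d) = d*((1/(2*W))³ + d) = d*(1/(8*W³) + d) = d*(d + 1/(8*W³)))
27679 - (c(-87, -87) - 19678) = 27679 - (((-87)² + (⅛)*(-87)/(-87)³) - 19678) = 27679 - ((7569 + (⅛)*(-87)*(-1/658503)) - 19678) = 27679 - ((7569 + 1/60552) - 19678) = 27679 - (458318089/60552 - 19678) = 27679 - 1*(-733224167/60552) = 27679 + 733224167/60552 = 2409242975/60552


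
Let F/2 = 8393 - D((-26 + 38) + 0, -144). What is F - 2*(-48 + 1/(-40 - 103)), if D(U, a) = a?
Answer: 2455312/143 ≈ 17170.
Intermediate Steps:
F = 17074 (F = 2*(8393 - 1*(-144)) = 2*(8393 + 144) = 2*8537 = 17074)
F - 2*(-48 + 1/(-40 - 103)) = 17074 - 2*(-48 + 1/(-40 - 103)) = 17074 - 2*(-48 + 1/(-143)) = 17074 - 2*(-48 - 1/143) = 17074 - 2*(-6865/143) = 17074 + 13730/143 = 2455312/143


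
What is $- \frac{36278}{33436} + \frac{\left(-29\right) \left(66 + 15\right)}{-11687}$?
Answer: $- \frac{458143}{518258} \approx -0.88401$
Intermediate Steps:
$- \frac{36278}{33436} + \frac{\left(-29\right) \left(66 + 15\right)}{-11687} = \left(-36278\right) \frac{1}{33436} + \left(-29\right) 81 \left(- \frac{1}{11687}\right) = - \frac{18139}{16718} - - \frac{81}{403} = - \frac{18139}{16718} + \frac{81}{403} = - \frac{458143}{518258}$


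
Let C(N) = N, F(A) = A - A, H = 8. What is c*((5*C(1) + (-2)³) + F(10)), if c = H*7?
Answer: -168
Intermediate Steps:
F(A) = 0
c = 56 (c = 8*7 = 56)
c*((5*C(1) + (-2)³) + F(10)) = 56*((5*1 + (-2)³) + 0) = 56*((5 - 8) + 0) = 56*(-3 + 0) = 56*(-3) = -168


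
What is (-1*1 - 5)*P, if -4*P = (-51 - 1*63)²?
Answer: 19494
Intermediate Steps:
P = -3249 (P = -(-51 - 1*63)²/4 = -(-51 - 63)²/4 = -¼*(-114)² = -¼*12996 = -3249)
(-1*1 - 5)*P = (-1*1 - 5)*(-3249) = (-1 - 5)*(-3249) = -6*(-3249) = 19494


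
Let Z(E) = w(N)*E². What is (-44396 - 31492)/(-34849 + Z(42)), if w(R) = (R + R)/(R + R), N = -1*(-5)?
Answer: 75888/33085 ≈ 2.2937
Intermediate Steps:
N = 5
w(R) = 1 (w(R) = (2*R)/((2*R)) = (2*R)*(1/(2*R)) = 1)
Z(E) = E² (Z(E) = 1*E² = E²)
(-44396 - 31492)/(-34849 + Z(42)) = (-44396 - 31492)/(-34849 + 42²) = -75888/(-34849 + 1764) = -75888/(-33085) = -75888*(-1/33085) = 75888/33085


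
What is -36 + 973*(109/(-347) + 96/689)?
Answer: -49267685/239083 ≈ -206.07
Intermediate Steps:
-36 + 973*(109/(-347) + 96/689) = -36 + 973*(109*(-1/347) + 96*(1/689)) = -36 + 973*(-109/347 + 96/689) = -36 + 973*(-41789/239083) = -36 - 40660697/239083 = -49267685/239083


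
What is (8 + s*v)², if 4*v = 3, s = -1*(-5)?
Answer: 2209/16 ≈ 138.06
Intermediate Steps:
s = 5
v = ¾ (v = (¼)*3 = ¾ ≈ 0.75000)
(8 + s*v)² = (8 + 5*(¾))² = (8 + 15/4)² = (47/4)² = 2209/16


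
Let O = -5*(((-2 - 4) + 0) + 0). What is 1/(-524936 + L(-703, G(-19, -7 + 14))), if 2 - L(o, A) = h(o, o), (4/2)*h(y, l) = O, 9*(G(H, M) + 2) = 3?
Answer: -1/524949 ≈ -1.9049e-6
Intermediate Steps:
G(H, M) = -5/3 (G(H, M) = -2 + (1/9)*3 = -2 + 1/3 = -5/3)
O = 30 (O = -5*((-6 + 0) + 0) = -5*(-6 + 0) = -5*(-6) = 30)
h(y, l) = 15 (h(y, l) = (1/2)*30 = 15)
L(o, A) = -13 (L(o, A) = 2 - 1*15 = 2 - 15 = -13)
1/(-524936 + L(-703, G(-19, -7 + 14))) = 1/(-524936 - 13) = 1/(-524949) = -1/524949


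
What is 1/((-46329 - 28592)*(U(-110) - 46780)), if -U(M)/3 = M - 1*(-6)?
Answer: 1/3481429028 ≈ 2.8724e-10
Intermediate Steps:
U(M) = -18 - 3*M (U(M) = -3*(M - 1*(-6)) = -3*(M + 6) = -3*(6 + M) = -18 - 3*M)
1/((-46329 - 28592)*(U(-110) - 46780)) = 1/((-46329 - 28592)*((-18 - 3*(-110)) - 46780)) = 1/(-74921*((-18 + 330) - 46780)) = 1/(-74921*(312 - 46780)) = 1/(-74921*(-46468)) = 1/3481429028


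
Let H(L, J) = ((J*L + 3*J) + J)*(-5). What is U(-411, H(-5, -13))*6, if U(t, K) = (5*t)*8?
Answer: -98640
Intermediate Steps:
H(L, J) = -20*J - 5*J*L (H(L, J) = ((3*J + J*L) + J)*(-5) = (4*J + J*L)*(-5) = -20*J - 5*J*L)
U(t, K) = 40*t
U(-411, H(-5, -13))*6 = (40*(-411))*6 = -16440*6 = -98640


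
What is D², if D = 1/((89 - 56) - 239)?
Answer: 1/42436 ≈ 2.3565e-5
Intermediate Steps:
D = -1/206 (D = 1/(33 - 239) = 1/(-206) = -1/206 ≈ -0.0048544)
D² = (-1/206)² = 1/42436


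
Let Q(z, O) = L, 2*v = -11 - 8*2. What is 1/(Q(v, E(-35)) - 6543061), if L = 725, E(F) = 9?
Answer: -1/6542336 ≈ -1.5285e-7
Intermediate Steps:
v = -27/2 (v = (-11 - 8*2)/2 = (-11 - 16)/2 = (½)*(-27) = -27/2 ≈ -13.500)
Q(z, O) = 725
1/(Q(v, E(-35)) - 6543061) = 1/(725 - 6543061) = 1/(-6542336) = -1/6542336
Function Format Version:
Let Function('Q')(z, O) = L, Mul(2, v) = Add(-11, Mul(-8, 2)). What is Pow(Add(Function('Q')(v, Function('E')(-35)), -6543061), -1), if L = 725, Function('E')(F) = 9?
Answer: Rational(-1, 6542336) ≈ -1.5285e-7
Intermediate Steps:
v = Rational(-27, 2) (v = Mul(Rational(1, 2), Add(-11, Mul(-8, 2))) = Mul(Rational(1, 2), Add(-11, -16)) = Mul(Rational(1, 2), -27) = Rational(-27, 2) ≈ -13.500)
Function('Q')(z, O) = 725
Pow(Add(Function('Q')(v, Function('E')(-35)), -6543061), -1) = Pow(Add(725, -6543061), -1) = Pow(-6542336, -1) = Rational(-1, 6542336)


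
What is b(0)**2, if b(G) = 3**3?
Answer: 729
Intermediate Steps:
b(G) = 27
b(0)**2 = 27**2 = 729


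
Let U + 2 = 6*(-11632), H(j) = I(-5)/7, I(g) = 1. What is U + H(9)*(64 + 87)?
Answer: -488407/7 ≈ -69772.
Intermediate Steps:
H(j) = ⅐ (H(j) = 1/7 = 1*(⅐) = ⅐)
U = -69794 (U = -2 + 6*(-11632) = -2 - 69792 = -69794)
U + H(9)*(64 + 87) = -69794 + (64 + 87)/7 = -69794 + (⅐)*151 = -69794 + 151/7 = -488407/7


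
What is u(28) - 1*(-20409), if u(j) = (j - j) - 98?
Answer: 20311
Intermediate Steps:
u(j) = -98 (u(j) = 0 - 98 = -98)
u(28) - 1*(-20409) = -98 - 1*(-20409) = -98 + 20409 = 20311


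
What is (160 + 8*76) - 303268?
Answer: -302500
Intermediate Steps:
(160 + 8*76) - 303268 = (160 + 608) - 303268 = 768 - 303268 = -302500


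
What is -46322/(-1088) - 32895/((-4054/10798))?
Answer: 96661404467/1102688 ≈ 87660.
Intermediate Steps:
-46322/(-1088) - 32895/((-4054/10798)) = -46322*(-1/1088) - 32895/((-4054*1/10798)) = 23161/544 - 32895/(-2027/5399) = 23161/544 - 32895*(-5399/2027) = 23161/544 + 177600105/2027 = 96661404467/1102688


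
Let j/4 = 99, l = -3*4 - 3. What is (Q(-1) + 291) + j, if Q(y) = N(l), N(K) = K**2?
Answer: 912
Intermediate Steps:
l = -15 (l = -12 - 3 = -15)
j = 396 (j = 4*99 = 396)
Q(y) = 225 (Q(y) = (-15)**2 = 225)
(Q(-1) + 291) + j = (225 + 291) + 396 = 516 + 396 = 912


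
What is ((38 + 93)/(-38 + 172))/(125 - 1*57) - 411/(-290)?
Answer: 1891511/1321240 ≈ 1.4316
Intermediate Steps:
((38 + 93)/(-38 + 172))/(125 - 1*57) - 411/(-290) = (131/134)/(125 - 57) - 411*(-1/290) = (131*(1/134))/68 + 411/290 = (131/134)*(1/68) + 411/290 = 131/9112 + 411/290 = 1891511/1321240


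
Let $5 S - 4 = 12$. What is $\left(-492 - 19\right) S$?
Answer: $- \frac{8176}{5} \approx -1635.2$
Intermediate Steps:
$S = \frac{16}{5}$ ($S = \frac{4}{5} + \frac{1}{5} \cdot 12 = \frac{4}{5} + \frac{12}{5} = \frac{16}{5} \approx 3.2$)
$\left(-492 - 19\right) S = \left(-492 - 19\right) \frac{16}{5} = \left(-511\right) \frac{16}{5} = - \frac{8176}{5}$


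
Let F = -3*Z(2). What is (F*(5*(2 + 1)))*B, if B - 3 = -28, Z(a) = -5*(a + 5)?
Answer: -39375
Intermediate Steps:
Z(a) = -25 - 5*a (Z(a) = -5*(5 + a) = -25 - 5*a)
B = -25 (B = 3 - 28 = -25)
F = 105 (F = -3*(-25 - 5*2) = -3*(-25 - 10) = -3*(-35) = 105)
(F*(5*(2 + 1)))*B = (105*(5*(2 + 1)))*(-25) = (105*(5*3))*(-25) = (105*15)*(-25) = 1575*(-25) = -39375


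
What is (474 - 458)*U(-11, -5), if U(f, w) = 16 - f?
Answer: 432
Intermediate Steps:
(474 - 458)*U(-11, -5) = (474 - 458)*(16 - 1*(-11)) = 16*(16 + 11) = 16*27 = 432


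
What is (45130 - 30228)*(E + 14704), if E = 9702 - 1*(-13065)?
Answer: 558392842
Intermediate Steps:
E = 22767 (E = 9702 + 13065 = 22767)
(45130 - 30228)*(E + 14704) = (45130 - 30228)*(22767 + 14704) = 14902*37471 = 558392842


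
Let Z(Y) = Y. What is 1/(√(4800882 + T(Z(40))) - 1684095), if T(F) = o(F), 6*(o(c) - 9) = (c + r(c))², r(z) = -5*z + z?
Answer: -561365/945390388578 - √533699/945390388578 ≈ -5.9456e-7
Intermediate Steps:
r(z) = -4*z
o(c) = 9 + 3*c²/2 (o(c) = 9 + (c - 4*c)²/6 = 9 + (-3*c)²/6 = 9 + (9*c²)/6 = 9 + 3*c²/2)
T(F) = 9 + 3*F²/2
1/(√(4800882 + T(Z(40))) - 1684095) = 1/(√(4800882 + (9 + (3/2)*40²)) - 1684095) = 1/(√(4800882 + (9 + (3/2)*1600)) - 1684095) = 1/(√(4800882 + (9 + 2400)) - 1684095) = 1/(√(4800882 + 2409) - 1684095) = 1/(√4803291 - 1684095) = 1/(3*√533699 - 1684095) = 1/(-1684095 + 3*√533699)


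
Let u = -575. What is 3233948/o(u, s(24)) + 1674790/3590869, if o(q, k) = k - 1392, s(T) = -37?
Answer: -11610290345902/5131351801 ≈ -2262.6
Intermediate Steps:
o(q, k) = -1392 + k
3233948/o(u, s(24)) + 1674790/3590869 = 3233948/(-1392 - 37) + 1674790/3590869 = 3233948/(-1429) + 1674790*(1/3590869) = 3233948*(-1/1429) + 1674790/3590869 = -3233948/1429 + 1674790/3590869 = -11610290345902/5131351801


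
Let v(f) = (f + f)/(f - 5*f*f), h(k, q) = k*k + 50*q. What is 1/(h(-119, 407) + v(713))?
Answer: 1782/61498601 ≈ 2.8976e-5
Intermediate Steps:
h(k, q) = k² + 50*q
v(f) = 2*f/(f - 5*f²) (v(f) = (2*f)/(f - 5*f²) = 2*f/(f - 5*f²))
1/(h(-119, 407) + v(713)) = 1/(((-119)² + 50*407) - 2/(-1 + 5*713)) = 1/((14161 + 20350) - 2/(-1 + 3565)) = 1/(34511 - 2/3564) = 1/(34511 - 2*1/3564) = 1/(34511 - 1/1782) = 1/(61498601/1782) = 1782/61498601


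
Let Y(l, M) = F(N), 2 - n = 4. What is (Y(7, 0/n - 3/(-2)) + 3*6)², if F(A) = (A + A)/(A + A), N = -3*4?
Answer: 361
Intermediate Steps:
n = -2 (n = 2 - 1*4 = 2 - 4 = -2)
N = -12
F(A) = 1 (F(A) = (2*A)/((2*A)) = (2*A)*(1/(2*A)) = 1)
Y(l, M) = 1
(Y(7, 0/n - 3/(-2)) + 3*6)² = (1 + 3*6)² = (1 + 18)² = 19² = 361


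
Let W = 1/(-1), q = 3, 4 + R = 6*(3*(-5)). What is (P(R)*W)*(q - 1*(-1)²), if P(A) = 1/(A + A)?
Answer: 1/94 ≈ 0.010638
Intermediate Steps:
R = -94 (R = -4 + 6*(3*(-5)) = -4 + 6*(-15) = -4 - 90 = -94)
P(A) = 1/(2*A)
W = -1
(P(R)*W)*(q - 1*(-1)²) = (((½)/(-94))*(-1))*(3 - 1*(-1)²) = (((½)*(-1/94))*(-1))*(3 - 1*1) = (-1/188*(-1))*(3 - 1) = (1/188)*2 = 1/94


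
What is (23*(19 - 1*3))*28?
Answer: 10304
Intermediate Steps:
(23*(19 - 1*3))*28 = (23*(19 - 3))*28 = (23*16)*28 = 368*28 = 10304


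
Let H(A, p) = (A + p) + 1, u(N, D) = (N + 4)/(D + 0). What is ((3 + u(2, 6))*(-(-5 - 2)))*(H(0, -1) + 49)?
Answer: 1372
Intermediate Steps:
u(N, D) = (4 + N)/D
H(A, p) = 1 + A + p
((3 + u(2, 6))*(-(-5 - 2)))*(H(0, -1) + 49) = ((3 + (4 + 2)/6)*(-(-5 - 2)))*((1 + 0 - 1) + 49) = ((3 + (⅙)*6)*(-1*(-7)))*(0 + 49) = ((3 + 1)*7)*49 = (4*7)*49 = 28*49 = 1372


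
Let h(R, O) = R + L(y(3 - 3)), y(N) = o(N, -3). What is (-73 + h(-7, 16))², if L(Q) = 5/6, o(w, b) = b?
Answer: 225625/36 ≈ 6267.4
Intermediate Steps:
y(N) = -3
L(Q) = ⅚ (L(Q) = 5*(⅙) = ⅚)
h(R, O) = ⅚ + R (h(R, O) = R + ⅚ = ⅚ + R)
(-73 + h(-7, 16))² = (-73 + (⅚ - 7))² = (-73 - 37/6)² = (-475/6)² = 225625/36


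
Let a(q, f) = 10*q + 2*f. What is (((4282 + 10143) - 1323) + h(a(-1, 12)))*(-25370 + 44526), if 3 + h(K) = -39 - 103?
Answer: 248204292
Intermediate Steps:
a(q, f) = 2*f + 10*q
h(K) = -145 (h(K) = -3 + (-39 - 103) = -3 - 142 = -145)
(((4282 + 10143) - 1323) + h(a(-1, 12)))*(-25370 + 44526) = (((4282 + 10143) - 1323) - 145)*(-25370 + 44526) = ((14425 - 1323) - 145)*19156 = (13102 - 145)*19156 = 12957*19156 = 248204292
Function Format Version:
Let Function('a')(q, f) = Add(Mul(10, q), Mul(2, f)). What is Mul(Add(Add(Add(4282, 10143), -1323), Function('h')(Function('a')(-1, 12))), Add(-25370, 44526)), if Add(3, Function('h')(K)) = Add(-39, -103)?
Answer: 248204292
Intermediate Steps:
Function('a')(q, f) = Add(Mul(2, f), Mul(10, q))
Function('h')(K) = -145 (Function('h')(K) = Add(-3, Add(-39, -103)) = Add(-3, -142) = -145)
Mul(Add(Add(Add(4282, 10143), -1323), Function('h')(Function('a')(-1, 12))), Add(-25370, 44526)) = Mul(Add(Add(Add(4282, 10143), -1323), -145), Add(-25370, 44526)) = Mul(Add(Add(14425, -1323), -145), 19156) = Mul(Add(13102, -145), 19156) = Mul(12957, 19156) = 248204292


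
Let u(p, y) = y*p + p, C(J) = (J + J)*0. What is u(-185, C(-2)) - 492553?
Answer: -492738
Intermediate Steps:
C(J) = 0 (C(J) = (2*J)*0 = 0)
u(p, y) = p + p*y (u(p, y) = p*y + p = p + p*y)
u(-185, C(-2)) - 492553 = -185*(1 + 0) - 492553 = -185*1 - 492553 = -185 - 492553 = -492738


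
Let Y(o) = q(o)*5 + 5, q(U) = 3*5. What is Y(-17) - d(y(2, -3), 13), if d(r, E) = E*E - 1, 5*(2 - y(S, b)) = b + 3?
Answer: -88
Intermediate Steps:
q(U) = 15
y(S, b) = 7/5 - b/5 (y(S, b) = 2 - (b + 3)/5 = 2 - (3 + b)/5 = 2 + (-⅗ - b/5) = 7/5 - b/5)
d(r, E) = -1 + E² (d(r, E) = E² - 1 = -1 + E²)
Y(o) = 80 (Y(o) = 15*5 + 5 = 75 + 5 = 80)
Y(-17) - d(y(2, -3), 13) = 80 - (-1 + 13²) = 80 - (-1 + 169) = 80 - 1*168 = 80 - 168 = -88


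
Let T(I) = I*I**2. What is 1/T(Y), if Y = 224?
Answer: 1/11239424 ≈ 8.8973e-8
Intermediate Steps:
T(I) = I**3
1/T(Y) = 1/(224**3) = 1/11239424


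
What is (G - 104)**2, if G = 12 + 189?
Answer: 9409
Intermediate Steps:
G = 201
(G - 104)**2 = (201 - 104)**2 = 97**2 = 9409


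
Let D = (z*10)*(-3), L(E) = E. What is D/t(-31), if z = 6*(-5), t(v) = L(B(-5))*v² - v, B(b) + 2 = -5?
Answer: -25/186 ≈ -0.13441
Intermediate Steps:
B(b) = -7 (B(b) = -2 - 5 = -7)
t(v) = -v - 7*v² (t(v) = -7*v² - v = -v - 7*v²)
z = -30
D = 900 (D = -30*10*(-3) = -300*(-3) = 900)
D/t(-31) = 900/((-31*(-1 - 7*(-31)))) = 900/((-31*(-1 + 217))) = 900/((-31*216)) = 900/(-6696) = 900*(-1/6696) = -25/186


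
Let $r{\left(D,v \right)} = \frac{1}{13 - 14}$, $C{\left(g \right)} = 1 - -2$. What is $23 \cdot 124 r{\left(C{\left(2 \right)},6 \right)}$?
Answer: $-2852$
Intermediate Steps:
$C{\left(g \right)} = 3$ ($C{\left(g \right)} = 1 + 2 = 3$)
$r{\left(D,v \right)} = -1$ ($r{\left(D,v \right)} = \frac{1}{-1} = -1$)
$23 \cdot 124 r{\left(C{\left(2 \right)},6 \right)} = 23 \cdot 124 \left(-1\right) = 2852 \left(-1\right) = -2852$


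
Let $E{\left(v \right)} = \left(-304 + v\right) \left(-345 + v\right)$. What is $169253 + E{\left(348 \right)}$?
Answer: $169385$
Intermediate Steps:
$E{\left(v \right)} = \left(-345 + v\right) \left(-304 + v\right)$
$169253 + E{\left(348 \right)} = 169253 + \left(104880 + 348^{2} - 225852\right) = 169253 + \left(104880 + 121104 - 225852\right) = 169253 + 132 = 169385$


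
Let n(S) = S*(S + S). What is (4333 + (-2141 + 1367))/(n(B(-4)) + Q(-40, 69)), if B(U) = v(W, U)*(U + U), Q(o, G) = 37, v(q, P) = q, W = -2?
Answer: 3559/549 ≈ 6.4827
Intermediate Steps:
B(U) = -4*U (B(U) = -2*(U + U) = -4*U)
n(S) = 2*S² (n(S) = S*(2*S) = 2*S²)
(4333 + (-2141 + 1367))/(n(B(-4)) + Q(-40, 69)) = (4333 + (-2141 + 1367))/(2*(-4*(-4))² + 37) = (4333 - 774)/(2*16² + 37) = 3559/(2*256 + 37) = 3559/(512 + 37) = 3559/549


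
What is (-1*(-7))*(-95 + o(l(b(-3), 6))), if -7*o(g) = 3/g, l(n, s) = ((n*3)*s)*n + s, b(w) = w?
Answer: -37241/56 ≈ -665.02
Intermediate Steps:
l(n, s) = s + 3*s*n² (l(n, s) = ((3*n)*s)*n + s = (3*n*s)*n + s = 3*s*n² + s = s + 3*s*n²)
o(g) = -3/(7*g)
(-1*(-7))*(-95 + o(l(b(-3), 6))) = (-1*(-7))*(-95 - 3*1/(6*(1 + 3*(-3)²))/7) = 7*(-95 - 3*1/(6*(1 + 3*9))/7) = 7*(-95 - 3*1/(6*(1 + 27))/7) = 7*(-95 - 3/(7*(6*28))) = 7*(-95 - 3/7/168) = 7*(-95 - 3/7*1/168) = 7*(-95 - 1/392) = 7*(-37241/392) = -37241/56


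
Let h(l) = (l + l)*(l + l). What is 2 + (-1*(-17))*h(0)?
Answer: 2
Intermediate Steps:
h(l) = 4*l² (h(l) = (2*l)*(2*l) = 4*l²)
2 + (-1*(-17))*h(0) = 2 + (-1*(-17))*(4*0²) = 2 + 17*(4*0) = 2 + 17*0 = 2 + 0 = 2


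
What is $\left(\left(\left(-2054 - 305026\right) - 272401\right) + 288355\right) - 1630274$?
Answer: $-1921400$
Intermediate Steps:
$\left(\left(\left(-2054 - 305026\right) - 272401\right) + 288355\right) - 1630274 = \left(\left(-307080 - 272401\right) + 288355\right) - 1630274 = \left(-579481 + 288355\right) - 1630274 = -291126 - 1630274 = -1921400$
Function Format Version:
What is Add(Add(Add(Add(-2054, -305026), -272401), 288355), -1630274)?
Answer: -1921400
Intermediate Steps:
Add(Add(Add(Add(-2054, -305026), -272401), 288355), -1630274) = Add(Add(Add(-307080, -272401), 288355), -1630274) = Add(Add(-579481, 288355), -1630274) = Add(-291126, -1630274) = -1921400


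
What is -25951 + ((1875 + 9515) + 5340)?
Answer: -9221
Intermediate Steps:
-25951 + ((1875 + 9515) + 5340) = -25951 + (11390 + 5340) = -25951 + 16730 = -9221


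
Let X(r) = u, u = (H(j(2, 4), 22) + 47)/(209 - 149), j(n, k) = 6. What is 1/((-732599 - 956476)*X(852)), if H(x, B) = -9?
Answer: -2/2139495 ≈ -9.3480e-7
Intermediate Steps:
u = 19/30 (u = (-9 + 47)/(209 - 149) = 38/60 = 38*(1/60) = 19/30 ≈ 0.63333)
X(r) = 19/30
1/((-732599 - 956476)*X(852)) = 1/((-732599 - 956476)*(19/30)) = (30/19)/(-1689075) = -1/1689075*30/19 = -2/2139495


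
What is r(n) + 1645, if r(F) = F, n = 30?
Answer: 1675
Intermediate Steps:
r(n) + 1645 = 30 + 1645 = 1675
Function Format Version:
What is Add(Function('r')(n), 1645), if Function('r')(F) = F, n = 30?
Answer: 1675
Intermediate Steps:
Add(Function('r')(n), 1645) = Add(30, 1645) = 1675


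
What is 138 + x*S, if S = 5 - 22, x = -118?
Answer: 2144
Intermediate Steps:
S = -17
138 + x*S = 138 - 118*(-17) = 138 + 2006 = 2144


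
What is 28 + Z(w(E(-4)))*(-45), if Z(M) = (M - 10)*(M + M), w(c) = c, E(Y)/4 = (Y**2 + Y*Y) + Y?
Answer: -1028132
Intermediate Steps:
E(Y) = 4*Y + 8*Y**2 (E(Y) = 4*((Y**2 + Y*Y) + Y) = 4*((Y**2 + Y**2) + Y) = 4*(2*Y**2 + Y) = 4*(Y + 2*Y**2) = 4*Y + 8*Y**2)
Z(M) = 2*M*(-10 + M) (Z(M) = (-10 + M)*(2*M) = 2*M*(-10 + M))
28 + Z(w(E(-4)))*(-45) = 28 + (2*(4*(-4)*(1 + 2*(-4)))*(-10 + 4*(-4)*(1 + 2*(-4))))*(-45) = 28 + (2*(4*(-4)*(1 - 8))*(-10 + 4*(-4)*(1 - 8)))*(-45) = 28 + (2*(4*(-4)*(-7))*(-10 + 4*(-4)*(-7)))*(-45) = 28 + (2*112*(-10 + 112))*(-45) = 28 + (2*112*102)*(-45) = 28 + 22848*(-45) = 28 - 1028160 = -1028132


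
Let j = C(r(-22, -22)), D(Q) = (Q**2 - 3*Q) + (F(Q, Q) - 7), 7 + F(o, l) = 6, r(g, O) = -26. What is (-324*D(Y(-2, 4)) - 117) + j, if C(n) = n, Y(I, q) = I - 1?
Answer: -3383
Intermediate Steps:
Y(I, q) = -1 + I
F(o, l) = -1 (F(o, l) = -7 + 6 = -1)
D(Q) = -8 + Q**2 - 3*Q (D(Q) = (Q**2 - 3*Q) + (-1 - 7) = (Q**2 - 3*Q) - 8 = -8 + Q**2 - 3*Q)
j = -26
(-324*D(Y(-2, 4)) - 117) + j = (-324*(-8 + (-1 - 2)**2 - 3*(-1 - 2)) - 117) - 26 = (-324*(-8 + (-3)**2 - 3*(-3)) - 117) - 26 = (-324*(-8 + 9 + 9) - 117) - 26 = (-324*10 - 117) - 26 = (-3240 - 117) - 26 = -3357 - 26 = -3383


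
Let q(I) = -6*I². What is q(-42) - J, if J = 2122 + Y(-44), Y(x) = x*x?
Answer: -14642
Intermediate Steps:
Y(x) = x²
J = 4058 (J = 2122 + (-44)² = 2122 + 1936 = 4058)
q(-42) - J = -6*(-42)² - 1*4058 = -6*1764 - 4058 = -10584 - 4058 = -14642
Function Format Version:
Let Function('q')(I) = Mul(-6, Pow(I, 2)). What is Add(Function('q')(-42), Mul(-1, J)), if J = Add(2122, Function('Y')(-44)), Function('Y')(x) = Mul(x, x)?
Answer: -14642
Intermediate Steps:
Function('Y')(x) = Pow(x, 2)
J = 4058 (J = Add(2122, Pow(-44, 2)) = Add(2122, 1936) = 4058)
Add(Function('q')(-42), Mul(-1, J)) = Add(Mul(-6, Pow(-42, 2)), Mul(-1, 4058)) = Add(Mul(-6, 1764), -4058) = Add(-10584, -4058) = -14642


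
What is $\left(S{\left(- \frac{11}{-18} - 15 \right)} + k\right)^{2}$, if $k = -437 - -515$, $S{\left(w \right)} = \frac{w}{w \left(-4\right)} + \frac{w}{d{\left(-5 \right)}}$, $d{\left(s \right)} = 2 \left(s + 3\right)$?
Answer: $\frac{34304449}{5184} \approx 6617.4$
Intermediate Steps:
$d{\left(s \right)} = 6 + 2 s$ ($d{\left(s \right)} = 2 \left(3 + s\right) = 6 + 2 s$)
$S{\left(w \right)} = - \frac{1}{4} - \frac{w}{4}$ ($S{\left(w \right)} = \frac{w}{w \left(-4\right)} + \frac{w}{6 + 2 \left(-5\right)} = \frac{w}{\left(-4\right) w} + \frac{w}{6 - 10} = w \left(- \frac{1}{4 w}\right) + \frac{w}{-4} = - \frac{1}{4} + w \left(- \frac{1}{4}\right) = - \frac{1}{4} - \frac{w}{4}$)
$k = 78$ ($k = -437 + 515 = 78$)
$\left(S{\left(- \frac{11}{-18} - 15 \right)} + k\right)^{2} = \left(\left(- \frac{1}{4} - \frac{- \frac{11}{-18} - 15}{4}\right) + 78\right)^{2} = \left(\left(- \frac{1}{4} - \frac{\left(-11\right) \left(- \frac{1}{18}\right) - 15}{4}\right) + 78\right)^{2} = \left(\left(- \frac{1}{4} - \frac{\frac{11}{18} - 15}{4}\right) + 78\right)^{2} = \left(\left(- \frac{1}{4} - - \frac{259}{72}\right) + 78\right)^{2} = \left(\left(- \frac{1}{4} + \frac{259}{72}\right) + 78\right)^{2} = \left(\frac{241}{72} + 78\right)^{2} = \left(\frac{5857}{72}\right)^{2} = \frac{34304449}{5184}$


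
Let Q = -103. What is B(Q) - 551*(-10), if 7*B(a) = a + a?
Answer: 38364/7 ≈ 5480.6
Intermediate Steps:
B(a) = 2*a/7 (B(a) = (a + a)/7 = (2*a)/7 = 2*a/7)
B(Q) - 551*(-10) = (2/7)*(-103) - 551*(-10) = -206/7 - 1*(-5510) = -206/7 + 5510 = 38364/7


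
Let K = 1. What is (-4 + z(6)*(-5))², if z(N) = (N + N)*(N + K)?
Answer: 179776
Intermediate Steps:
z(N) = 2*N*(1 + N) (z(N) = (N + N)*(N + 1) = (2*N)*(1 + N) = 2*N*(1 + N))
(-4 + z(6)*(-5))² = (-4 + (2*6*(1 + 6))*(-5))² = (-4 + (2*6*7)*(-5))² = (-4 + 84*(-5))² = (-4 - 420)² = (-424)² = 179776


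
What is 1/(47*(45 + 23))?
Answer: 1/3196 ≈ 0.00031289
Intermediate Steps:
1/(47*(45 + 23)) = 1/(47*68) = 1/3196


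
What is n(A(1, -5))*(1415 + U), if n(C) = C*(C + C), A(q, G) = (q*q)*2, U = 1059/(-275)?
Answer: 3104528/275 ≈ 11289.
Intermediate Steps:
U = -1059/275 (U = 1059*(-1/275) = -1059/275 ≈ -3.8509)
A(q, G) = 2*q² (A(q, G) = q²*2 = 2*q²)
n(C) = 2*C² (n(C) = C*(2*C) = 2*C²)
n(A(1, -5))*(1415 + U) = (2*(2*1²)²)*(1415 - 1059/275) = (2*(2*1)²)*(388066/275) = (2*2²)*(388066/275) = (2*4)*(388066/275) = 8*(388066/275) = 3104528/275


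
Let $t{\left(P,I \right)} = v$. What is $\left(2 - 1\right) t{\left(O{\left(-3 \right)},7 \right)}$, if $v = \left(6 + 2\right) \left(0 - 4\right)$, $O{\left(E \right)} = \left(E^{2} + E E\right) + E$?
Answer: $-32$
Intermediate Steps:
$O{\left(E \right)} = E + 2 E^{2}$ ($O{\left(E \right)} = \left(E^{2} + E^{2}\right) + E = 2 E^{2} + E = E + 2 E^{2}$)
$v = -32$ ($v = 8 \left(-4\right) = -32$)
$t{\left(P,I \right)} = -32$
$\left(2 - 1\right) t{\left(O{\left(-3 \right)},7 \right)} = \left(2 - 1\right) \left(-32\right) = 1 \left(-32\right) = -32$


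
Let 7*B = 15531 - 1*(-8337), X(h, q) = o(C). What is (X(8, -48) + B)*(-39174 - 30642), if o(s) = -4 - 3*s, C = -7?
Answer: -1674676392/7 ≈ -2.3924e+8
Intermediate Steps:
X(h, q) = 17 (X(h, q) = -4 - 3*(-7) = -4 + 21 = 17)
B = 23868/7 (B = (15531 - 1*(-8337))/7 = (15531 + 8337)/7 = (1/7)*23868 = 23868/7 ≈ 3409.7)
(X(8, -48) + B)*(-39174 - 30642) = (17 + 23868/7)*(-39174 - 30642) = (23987/7)*(-69816) = -1674676392/7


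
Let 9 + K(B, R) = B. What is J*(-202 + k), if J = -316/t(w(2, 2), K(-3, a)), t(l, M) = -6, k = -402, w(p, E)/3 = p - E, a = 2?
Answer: -95432/3 ≈ -31811.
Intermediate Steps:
K(B, R) = -9 + B
w(p, E) = -3*E + 3*p (w(p, E) = 3*(p - E) = -3*E + 3*p)
J = 158/3 (J = -316/(-6) = -316*(-⅙) = 158/3 ≈ 52.667)
J*(-202 + k) = 158*(-202 - 402)/3 = (158/3)*(-604) = -95432/3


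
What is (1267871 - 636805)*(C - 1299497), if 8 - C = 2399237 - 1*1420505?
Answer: -1437707813586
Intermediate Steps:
C = -978724 (C = 8 - (2399237 - 1*1420505) = 8 - (2399237 - 1420505) = 8 - 1*978732 = 8 - 978732 = -978724)
(1267871 - 636805)*(C - 1299497) = (1267871 - 636805)*(-978724 - 1299497) = 631066*(-2278221) = -1437707813586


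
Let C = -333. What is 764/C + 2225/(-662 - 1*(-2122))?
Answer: -74903/97236 ≈ -0.77032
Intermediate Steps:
764/C + 2225/(-662 - 1*(-2122)) = 764/(-333) + 2225/(-662 - 1*(-2122)) = 764*(-1/333) + 2225/(-662 + 2122) = -764/333 + 2225/1460 = -764/333 + 2225*(1/1460) = -764/333 + 445/292 = -74903/97236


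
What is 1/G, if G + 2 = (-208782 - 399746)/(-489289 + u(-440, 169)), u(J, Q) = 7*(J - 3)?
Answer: -246195/188126 ≈ -1.3087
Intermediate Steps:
u(J, Q) = -21 + 7*J (u(J, Q) = 7*(-3 + J) = -21 + 7*J)
G = -188126/246195 (G = -2 + (-208782 - 399746)/(-489289 + (-21 + 7*(-440))) = -2 - 608528/(-489289 + (-21 - 3080)) = -2 - 608528/(-489289 - 3101) = -2 - 608528/(-492390) = -2 - 608528*(-1/492390) = -2 + 304264/246195 = -188126/246195 ≈ -0.76413)
1/G = 1/(-188126/246195) = -246195/188126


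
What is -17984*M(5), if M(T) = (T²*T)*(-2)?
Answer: 4496000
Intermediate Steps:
M(T) = -2*T³ (M(T) = T³*(-2) = -2*T³)
-17984*M(5) = -(-35968)*5³ = -(-35968)*125 = -17984*(-250) = 4496000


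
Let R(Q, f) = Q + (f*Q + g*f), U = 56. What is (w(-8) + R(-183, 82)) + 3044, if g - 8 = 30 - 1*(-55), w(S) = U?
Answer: -4463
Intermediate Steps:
w(S) = 56
g = 93 (g = 8 + (30 - 1*(-55)) = 8 + (30 + 55) = 8 + 85 = 93)
R(Q, f) = Q + 93*f + Q*f (R(Q, f) = Q + (f*Q + 93*f) = Q + (Q*f + 93*f) = Q + (93*f + Q*f) = Q + 93*f + Q*f)
(w(-8) + R(-183, 82)) + 3044 = (56 + (-183 + 93*82 - 183*82)) + 3044 = (56 + (-183 + 7626 - 15006)) + 3044 = (56 - 7563) + 3044 = -7507 + 3044 = -4463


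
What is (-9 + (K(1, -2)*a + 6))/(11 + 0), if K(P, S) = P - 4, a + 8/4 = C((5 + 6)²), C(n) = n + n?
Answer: -723/11 ≈ -65.727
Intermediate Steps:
C(n) = 2*n
a = 240 (a = -2 + 2*(5 + 6)² = -2 + 2*11² = -2 + 2*121 = -2 + 242 = 240)
K(P, S) = -4 + P
(-9 + (K(1, -2)*a + 6))/(11 + 0) = (-9 + ((-4 + 1)*240 + 6))/(11 + 0) = (-9 + (-3*240 + 6))/11 = (-9 + (-720 + 6))*(1/11) = (-9 - 714)*(1/11) = -723*1/11 = -723/11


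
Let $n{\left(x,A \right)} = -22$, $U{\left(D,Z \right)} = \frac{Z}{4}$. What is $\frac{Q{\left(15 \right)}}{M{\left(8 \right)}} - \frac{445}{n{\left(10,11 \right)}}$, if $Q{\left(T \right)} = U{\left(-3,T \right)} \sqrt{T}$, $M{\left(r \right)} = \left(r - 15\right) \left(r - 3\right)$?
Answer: $\frac{445}{22} - \frac{3 \sqrt{15}}{28} \approx 19.812$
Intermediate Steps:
$U{\left(D,Z \right)} = \frac{Z}{4}$ ($U{\left(D,Z \right)} = Z \frac{1}{4} = \frac{Z}{4}$)
$M{\left(r \right)} = \left(-15 + r\right) \left(-3 + r\right)$
$Q{\left(T \right)} = \frac{T^{\frac{3}{2}}}{4}$ ($Q{\left(T \right)} = \frac{T}{4} \sqrt{T} = \frac{T^{\frac{3}{2}}}{4}$)
$\frac{Q{\left(15 \right)}}{M{\left(8 \right)}} - \frac{445}{n{\left(10,11 \right)}} = \frac{\frac{1}{4} \cdot 15^{\frac{3}{2}}}{45 + 8^{2} - 144} - \frac{445}{-22} = \frac{\frac{1}{4} \cdot 15 \sqrt{15}}{45 + 64 - 144} - - \frac{445}{22} = \frac{\frac{15}{4} \sqrt{15}}{-35} + \frac{445}{22} = \frac{15 \sqrt{15}}{4} \left(- \frac{1}{35}\right) + \frac{445}{22} = - \frac{3 \sqrt{15}}{28} + \frac{445}{22} = \frac{445}{22} - \frac{3 \sqrt{15}}{28}$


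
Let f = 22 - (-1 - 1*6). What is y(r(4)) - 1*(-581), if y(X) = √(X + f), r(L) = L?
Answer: 581 + √33 ≈ 586.74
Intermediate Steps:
f = 29 (f = 22 - (-1 - 6) = 22 - 1*(-7) = 22 + 7 = 29)
y(X) = √(29 + X) (y(X) = √(X + 29) = √(29 + X))
y(r(4)) - 1*(-581) = √(29 + 4) - 1*(-581) = √33 + 581 = 581 + √33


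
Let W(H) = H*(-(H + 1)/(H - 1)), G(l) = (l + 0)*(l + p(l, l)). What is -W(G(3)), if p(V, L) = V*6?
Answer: 2016/31 ≈ 65.032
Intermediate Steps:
p(V, L) = 6*V
G(l) = 7*l² (G(l) = (l + 0)*(l + 6*l) = l*(7*l) = 7*l²)
W(H) = -H*(1 + H)/(-1 + H) (W(H) = H*(-(1 + H)/(-1 + H)) = -H*(1 + H)/(-1 + H))
-W(G(3)) = -(-1)*7*3²*(1 + 7*3²)/(-1 + 7*3²) = -(-1)*7*9*(1 + 7*9)/(-1 + 7*9) = -(-1)*63*(1 + 63)/(-1 + 63) = -(-1)*63*64/62 = -1*(-2016/31) = 2016/31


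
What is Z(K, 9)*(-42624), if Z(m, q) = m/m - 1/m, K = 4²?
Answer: -39960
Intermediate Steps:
K = 16
Z(m, q) = 1 - 1/m
Z(K, 9)*(-42624) = ((-1 + 16)/16)*(-42624) = ((1/16)*15)*(-42624) = (15/16)*(-42624) = -39960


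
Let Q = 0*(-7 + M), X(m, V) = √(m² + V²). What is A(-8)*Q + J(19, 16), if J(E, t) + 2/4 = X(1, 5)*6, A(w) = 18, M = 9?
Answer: -½ + 6*√26 ≈ 30.094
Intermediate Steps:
X(m, V) = √(V² + m²)
Q = 0 (Q = 0*(-7 + 9) = 0*2 = 0)
J(E, t) = -½ + 6*√26 (J(E, t) = -½ + √(5² + 1²)*6 = -½ + √(25 + 1)*6 = -½ + √26*6 = -½ + 6*√26)
A(-8)*Q + J(19, 16) = 18*0 + (-½ + 6*√26) = 0 + (-½ + 6*√26) = -½ + 6*√26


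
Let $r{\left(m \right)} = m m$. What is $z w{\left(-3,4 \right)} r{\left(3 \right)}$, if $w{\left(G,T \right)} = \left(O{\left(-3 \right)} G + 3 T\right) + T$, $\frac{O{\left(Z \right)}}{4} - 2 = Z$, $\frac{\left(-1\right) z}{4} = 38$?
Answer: $-38304$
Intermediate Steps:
$z = -152$ ($z = \left(-4\right) 38 = -152$)
$r{\left(m \right)} = m^{2}$
$O{\left(Z \right)} = 8 + 4 Z$
$w{\left(G,T \right)} = - 4 G + 4 T$ ($w{\left(G,T \right)} = \left(\left(8 + 4 \left(-3\right)\right) G + 3 T\right) + T = \left(\left(8 - 12\right) G + 3 T\right) + T = \left(- 4 G + 3 T\right) + T = - 4 G + 4 T$)
$z w{\left(-3,4 \right)} r{\left(3 \right)} = - 152 \left(\left(-4\right) \left(-3\right) + 4 \cdot 4\right) 3^{2} = - 152 \left(12 + 16\right) 9 = \left(-152\right) 28 \cdot 9 = \left(-4256\right) 9 = -38304$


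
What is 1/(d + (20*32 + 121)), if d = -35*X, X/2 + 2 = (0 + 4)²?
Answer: -1/219 ≈ -0.0045662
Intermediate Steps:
X = 28 (X = -4 + 2*(0 + 4)² = -4 + 2*4² = -4 + 2*16 = -4 + 32 = 28)
d = -980 (d = -35*28 = -980)
1/(d + (20*32 + 121)) = 1/(-980 + (20*32 + 121)) = 1/(-980 + (640 + 121)) = 1/(-980 + 761) = 1/(-219) = -1/219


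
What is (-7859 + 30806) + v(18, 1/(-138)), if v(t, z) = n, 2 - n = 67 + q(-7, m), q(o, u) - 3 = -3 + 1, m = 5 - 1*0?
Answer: 22881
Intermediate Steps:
m = 5 (m = 5 + 0 = 5)
q(o, u) = 1 (q(o, u) = 3 + (-3 + 1) = 3 - 2 = 1)
n = -66 (n = 2 - (67 + 1) = 2 - 1*68 = 2 - 68 = -66)
v(t, z) = -66
(-7859 + 30806) + v(18, 1/(-138)) = (-7859 + 30806) - 66 = 22947 - 66 = 22881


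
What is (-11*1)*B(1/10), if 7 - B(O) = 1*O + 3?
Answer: -429/10 ≈ -42.900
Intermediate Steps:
B(O) = 4 - O (B(O) = 7 - (1*O + 3) = 7 - (O + 3) = 7 - (3 + O) = 7 + (-3 - O) = 4 - O)
(-11*1)*B(1/10) = (-11*1)*(4 - 1/10) = -11*(4 - 1*⅒) = -11*(4 - ⅒) = -11*39/10 = -429/10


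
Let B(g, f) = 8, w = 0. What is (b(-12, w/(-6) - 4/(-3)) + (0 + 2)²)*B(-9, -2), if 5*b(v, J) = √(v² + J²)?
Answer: 32 + 32*√82/15 ≈ 51.318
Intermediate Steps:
b(v, J) = √(J² + v²)/5 (b(v, J) = √(v² + J²)/5 = √(J² + v²)/5)
(b(-12, w/(-6) - 4/(-3)) + (0 + 2)²)*B(-9, -2) = (√((0/(-6) - 4/(-3))² + (-12)²)/5 + (0 + 2)²)*8 = (√((0*(-⅙) - 4*(-⅓))² + 144)/5 + 2²)*8 = (√((0 + 4/3)² + 144)/5 + 4)*8 = (√((4/3)² + 144)/5 + 4)*8 = (√(16/9 + 144)/5 + 4)*8 = (√(1312/9)/5 + 4)*8 = ((4*√82/3)/5 + 4)*8 = (4*√82/15 + 4)*8 = (4 + 4*√82/15)*8 = 32 + 32*√82/15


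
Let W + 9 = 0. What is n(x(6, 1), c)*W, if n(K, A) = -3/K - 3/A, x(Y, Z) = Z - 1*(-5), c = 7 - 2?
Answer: 99/10 ≈ 9.9000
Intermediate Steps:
c = 5
W = -9 (W = -9 + 0 = -9)
x(Y, Z) = 5 + Z (x(Y, Z) = Z + 5 = 5 + Z)
n(K, A) = -3/A - 3/K
n(x(6, 1), c)*W = (-3/5 - 3/(5 + 1))*(-9) = (-3*⅕ - 3/6)*(-9) = (-⅗ - 3*⅙)*(-9) = (-⅗ - ½)*(-9) = -11/10*(-9) = 99/10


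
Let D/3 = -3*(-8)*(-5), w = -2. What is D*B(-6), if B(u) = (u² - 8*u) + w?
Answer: -29520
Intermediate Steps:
B(u) = -2 + u² - 8*u (B(u) = (u² - 8*u) - 2 = -2 + u² - 8*u)
D = -360 (D = 3*(-3*(-8)*(-5)) = 3*(24*(-5)) = 3*(-120) = -360)
D*B(-6) = -360*(-2 + (-6)² - 8*(-6)) = -360*(-2 + 36 + 48) = -360*82 = -29520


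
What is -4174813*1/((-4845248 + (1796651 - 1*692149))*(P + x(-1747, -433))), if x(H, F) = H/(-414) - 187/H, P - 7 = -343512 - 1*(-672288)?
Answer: 1509733450377/444771079182706493 ≈ 3.3944e-6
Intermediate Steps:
P = 328783 (P = 7 + (-343512 - 1*(-672288)) = 7 + (-343512 + 672288) = 7 + 328776 = 328783)
x(H, F) = -187/H - H/414 (x(H, F) = H*(-1/414) - 187/H = -H/414 - 187/H = -187/H - H/414)
-4174813*1/((-4845248 + (1796651 - 1*692149))*(P + x(-1747, -433))) = -4174813*1/((-4845248 + (1796651 - 1*692149))*(328783 + (-187/(-1747) - 1/414*(-1747)))) = -4174813*1/((-4845248 + (1796651 - 692149))*(328783 + (-187*(-1/1747) + 1747/414))) = -4174813*1/((-4845248 + 1104502)*(328783 + (187/1747 + 1747/414))) = -4174813*(-1/(3740746*(328783 + 3129427/723258))) = -4174813/((-3740746*237798064441/723258)) = -4174813/(-444771079182706493/361629) = -4174813*(-361629/444771079182706493) = 1509733450377/444771079182706493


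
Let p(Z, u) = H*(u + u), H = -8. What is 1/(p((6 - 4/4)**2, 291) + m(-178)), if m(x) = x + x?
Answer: -1/5012 ≈ -0.00019952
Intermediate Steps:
p(Z, u) = -16*u (p(Z, u) = -8*(u + u) = -16*u)
m(x) = 2*x
1/(p((6 - 4/4)**2, 291) + m(-178)) = 1/(-16*291 + 2*(-178)) = 1/(-4656 - 356) = 1/(-5012) = -1/5012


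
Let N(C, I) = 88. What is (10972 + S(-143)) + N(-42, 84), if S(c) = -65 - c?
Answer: 11138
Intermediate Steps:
(10972 + S(-143)) + N(-42, 84) = (10972 + (-65 - 1*(-143))) + 88 = (10972 + (-65 + 143)) + 88 = (10972 + 78) + 88 = 11050 + 88 = 11138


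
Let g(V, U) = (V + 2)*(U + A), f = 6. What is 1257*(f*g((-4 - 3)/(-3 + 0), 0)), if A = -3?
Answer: -98046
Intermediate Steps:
g(V, U) = (-3 + U)*(2 + V) (g(V, U) = (V + 2)*(U - 3) = (2 + V)*(-3 + U) = (-3 + U)*(2 + V))
1257*(f*g((-4 - 3)/(-3 + 0), 0)) = 1257*(6*(-6 - 3*(-4 - 3)/(-3 + 0) + 2*0 + 0*((-4 - 3)/(-3 + 0)))) = 1257*(6*(-6 - (-21)/(-3) + 0 + 0*(-7/(-3)))) = 1257*(6*(-6 - (-21)*(-1)/3 + 0 + 0*(-7*(-1/3)))) = 1257*(6*(-6 - 3*7/3 + 0 + 0*(7/3))) = 1257*(6*(-6 - 7 + 0 + 0)) = 1257*(6*(-13)) = 1257*(-78) = -98046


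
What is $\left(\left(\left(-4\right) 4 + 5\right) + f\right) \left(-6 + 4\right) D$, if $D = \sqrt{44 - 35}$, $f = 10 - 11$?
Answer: $72$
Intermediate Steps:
$f = -1$ ($f = 10 - 11 = -1$)
$D = 3$ ($D = \sqrt{9} = 3$)
$\left(\left(\left(-4\right) 4 + 5\right) + f\right) \left(-6 + 4\right) D = \left(\left(\left(-4\right) 4 + 5\right) - 1\right) \left(-6 + 4\right) 3 = \left(\left(-16 + 5\right) - 1\right) \left(-2\right) 3 = \left(-11 - 1\right) \left(-2\right) 3 = \left(-12\right) \left(-2\right) 3 = 24 \cdot 3 = 72$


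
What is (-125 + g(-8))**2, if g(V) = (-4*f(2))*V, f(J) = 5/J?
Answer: 2025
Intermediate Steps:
g(V) = -10*V (g(V) = (-20/2)*V = (-4*5/2)*V = -10*V)
(-125 + g(-8))**2 = (-125 - 10*(-8))**2 = (-125 + 80)**2 = (-45)**2 = 2025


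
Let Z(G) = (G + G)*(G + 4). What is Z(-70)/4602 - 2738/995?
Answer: -567746/763165 ≈ -0.74394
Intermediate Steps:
Z(G) = 2*G*(4 + G) (Z(G) = (2*G)*(4 + G) = 2*G*(4 + G))
Z(-70)/4602 - 2738/995 = (2*(-70)*(4 - 70))/4602 - 2738/995 = (2*(-70)*(-66))*(1/4602) - 2738*1/995 = 9240*(1/4602) - 2738/995 = 1540/767 - 2738/995 = -567746/763165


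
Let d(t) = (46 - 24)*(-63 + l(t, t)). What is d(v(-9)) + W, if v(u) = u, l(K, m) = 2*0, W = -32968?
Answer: -34354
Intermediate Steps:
l(K, m) = 0
d(t) = -1386 (d(t) = (46 - 24)*(-63 + 0) = 22*(-63) = -1386)
d(v(-9)) + W = -1386 - 32968 = -34354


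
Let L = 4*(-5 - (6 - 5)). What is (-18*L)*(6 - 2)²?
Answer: 6912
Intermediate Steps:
L = -24 (L = 4*(-5 - 1*1) = 4*(-5 - 1) = 4*(-6) = -24)
(-18*L)*(6 - 2)² = (-18*(-24))*(6 - 2)² = 432*4² = 432*16 = 6912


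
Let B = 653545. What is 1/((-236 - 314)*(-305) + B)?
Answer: 1/821295 ≈ 1.2176e-6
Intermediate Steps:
1/((-236 - 314)*(-305) + B) = 1/((-236 - 314)*(-305) + 653545) = 1/(-550*(-305) + 653545) = 1/(167750 + 653545) = 1/821295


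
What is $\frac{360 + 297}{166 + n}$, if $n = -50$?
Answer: $\frac{657}{116} \approx 5.6638$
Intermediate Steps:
$\frac{360 + 297}{166 + n} = \frac{360 + 297}{166 - 50} = \frac{657}{116}$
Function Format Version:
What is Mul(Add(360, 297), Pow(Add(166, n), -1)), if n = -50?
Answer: Rational(657, 116) ≈ 5.6638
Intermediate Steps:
Mul(Add(360, 297), Pow(Add(166, n), -1)) = Mul(Add(360, 297), Pow(Add(166, -50), -1)) = Mul(657, Pow(116, -1)) = Mul(657, Rational(1, 116)) = Rational(657, 116)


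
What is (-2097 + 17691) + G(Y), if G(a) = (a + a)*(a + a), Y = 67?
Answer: 33550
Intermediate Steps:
G(a) = 4*a² (G(a) = (2*a)*(2*a) = 4*a²)
(-2097 + 17691) + G(Y) = (-2097 + 17691) + 4*67² = 15594 + 4*4489 = 15594 + 17956 = 33550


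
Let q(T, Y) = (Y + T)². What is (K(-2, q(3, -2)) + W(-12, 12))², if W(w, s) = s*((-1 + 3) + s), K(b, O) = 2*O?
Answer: 28900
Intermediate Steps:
q(T, Y) = (T + Y)²
W(w, s) = s*(2 + s)
(K(-2, q(3, -2)) + W(-12, 12))² = (2*(3 - 2)² + 12*(2 + 12))² = (2*1² + 12*14)² = (2*1 + 168)² = (2 + 168)² = 170² = 28900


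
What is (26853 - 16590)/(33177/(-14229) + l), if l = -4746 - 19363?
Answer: -48677409/114360046 ≈ -0.42565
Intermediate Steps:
l = -24109
(26853 - 16590)/(33177/(-14229) + l) = (26853 - 16590)/(33177/(-14229) - 24109) = 10263/(33177*(-1/14229) - 24109) = 10263/(-11059/4743 - 24109) = 10263/(-114360046/4743) = 10263*(-4743/114360046) = -48677409/114360046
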